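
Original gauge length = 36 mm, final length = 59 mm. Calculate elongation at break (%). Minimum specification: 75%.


Extension = 59 - 36 = 23 mm
Elongation = 23 / 36 x 100 = 63.9%
Minimum required: 75%
Meets specification: No


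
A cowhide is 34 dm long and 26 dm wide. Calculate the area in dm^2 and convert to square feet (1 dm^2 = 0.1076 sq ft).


884 dm^2
95.12 sq ft

Area = 34 x 26 = 884 dm^2
Conversion: 884 x 0.1076 = 95.12 sq ft


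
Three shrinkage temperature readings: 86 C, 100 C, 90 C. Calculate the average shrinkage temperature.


Average = (86 + 100 + 90) / 3
Average = 276 / 3 = 92.0 C


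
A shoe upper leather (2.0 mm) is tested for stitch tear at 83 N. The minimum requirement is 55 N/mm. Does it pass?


STS = 83 / 2.0 = 41.5 N/mm
Minimum required: 55 N/mm
Passes: No


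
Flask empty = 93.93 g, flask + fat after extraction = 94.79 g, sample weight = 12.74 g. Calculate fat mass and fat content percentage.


Fat mass = 0.86 g
Fat content = 6.8%


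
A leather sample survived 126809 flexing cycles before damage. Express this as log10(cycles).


log10(126809) = 5.10


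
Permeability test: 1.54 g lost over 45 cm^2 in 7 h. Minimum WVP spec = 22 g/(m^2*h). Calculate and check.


WVP = 48.89 g/(m^2*h)
Meets specification: Yes


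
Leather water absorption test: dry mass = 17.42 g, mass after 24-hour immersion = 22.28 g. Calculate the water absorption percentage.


Water absorbed = 22.28 - 17.42 = 4.86 g
WA% = 4.86 / 17.42 x 100 = 27.9%


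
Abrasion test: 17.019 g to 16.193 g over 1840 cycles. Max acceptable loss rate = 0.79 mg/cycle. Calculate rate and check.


Loss = 17.019 - 16.193 = 0.826 g
Rate = 0.826 g / 1840 cycles x 1000 = 0.449 mg/cycle
Max = 0.79 mg/cycle
Passes: Yes


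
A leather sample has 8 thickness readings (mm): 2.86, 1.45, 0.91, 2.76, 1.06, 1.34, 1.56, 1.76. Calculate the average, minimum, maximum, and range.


Sum = 13.70
Average = 13.70 / 8 = 1.71 mm
Minimum = 0.91 mm
Maximum = 2.86 mm
Range = 2.86 - 0.91 = 1.95 mm


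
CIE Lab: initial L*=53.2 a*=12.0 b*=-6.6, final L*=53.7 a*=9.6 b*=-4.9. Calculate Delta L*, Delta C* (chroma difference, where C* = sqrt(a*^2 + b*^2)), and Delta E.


Delta L* = 53.7 - 53.2 = 0.5
C1* = sqrt((12.0)^2 + (-6.6)^2) = 13.695
C2* = sqrt((9.6)^2 + (-4.9)^2) = 10.778
Delta C* = 10.778 - 13.695 = -2.92
Delta E = sqrt((0.5)^2 + (-2.4)^2 + (1.7)^2) = 2.98


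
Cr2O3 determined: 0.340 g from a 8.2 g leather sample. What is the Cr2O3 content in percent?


4.15%


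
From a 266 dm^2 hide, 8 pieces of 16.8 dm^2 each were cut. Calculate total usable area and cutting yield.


Usable area = 134.4 dm^2
Yield = 50.5%

Total usable = 8 x 16.8 = 134.4 dm^2
Yield = 134.4 / 266 x 100 = 50.5%


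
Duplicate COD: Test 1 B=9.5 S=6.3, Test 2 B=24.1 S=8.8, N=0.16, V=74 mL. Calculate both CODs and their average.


COD1 = 55.4 mg/L
COD2 = 264.6 mg/L
Average = 160.0 mg/L


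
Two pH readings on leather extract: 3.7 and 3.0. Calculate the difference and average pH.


Difference = |3.7 - 3.0| = 0.7
Average = (3.7 + 3.0) / 2 = 3.35


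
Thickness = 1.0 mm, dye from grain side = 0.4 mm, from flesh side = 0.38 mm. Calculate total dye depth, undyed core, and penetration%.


Total dyed = 0.78 mm
Undyed core = 0.22 mm
Penetration = 78.0%


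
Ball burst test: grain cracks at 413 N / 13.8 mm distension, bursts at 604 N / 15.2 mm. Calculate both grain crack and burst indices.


Crack index = 413 / 13.8 = 29.9 N/mm
Burst index = 604 / 15.2 = 39.7 N/mm


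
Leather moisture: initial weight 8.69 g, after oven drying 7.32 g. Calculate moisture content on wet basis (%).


15.8%

Moisture = 8.69 - 7.32 = 1.37 g
MC = 1.37 / 8.69 x 100 = 15.8%


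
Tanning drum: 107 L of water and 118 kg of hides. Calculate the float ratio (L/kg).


Float ratio = water / hide weight
Ratio = 107 / 118 = 0.9


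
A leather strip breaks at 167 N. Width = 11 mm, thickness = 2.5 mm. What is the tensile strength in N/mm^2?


Cross-sectional area = 11 x 2.5 = 27.5 mm^2
Tensile strength = 167 / 27.5 = 6.07 N/mm^2


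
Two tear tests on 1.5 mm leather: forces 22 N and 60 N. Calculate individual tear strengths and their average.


Tear 1 = 22 / 1.5 = 14.7 N/mm
Tear 2 = 60 / 1.5 = 40.0 N/mm
Average = (14.7 + 40.0) / 2 = 27.4 N/mm


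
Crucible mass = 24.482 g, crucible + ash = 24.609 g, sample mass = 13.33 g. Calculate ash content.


Ash mass = 0.127 g
Ash content = 0.95%


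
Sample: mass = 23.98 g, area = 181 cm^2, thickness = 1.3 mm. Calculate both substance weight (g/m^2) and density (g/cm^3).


SW = 23.98 / 181 x 10000 = 1324.9 g/m^2
Volume = 181 x 1.3 / 10 = 23.53 cm^3
Density = 23.98 / 23.53 = 1.019 g/cm^3


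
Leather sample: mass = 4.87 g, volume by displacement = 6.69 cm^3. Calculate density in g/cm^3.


0.728 g/cm^3


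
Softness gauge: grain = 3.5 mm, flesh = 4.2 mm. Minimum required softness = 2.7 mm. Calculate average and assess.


Average = (3.5 + 4.2) / 2 = 3.85 mm
Minimum = 2.7 mm
Meets requirement: Yes


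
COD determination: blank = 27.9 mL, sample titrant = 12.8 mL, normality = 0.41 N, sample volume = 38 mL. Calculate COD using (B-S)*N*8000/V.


1303.4 mg/L

COD = (27.9 - 12.8) x 0.41 x 8000 / 38
COD = 15.1 x 0.41 x 8000 / 38
COD = 1303.4 mg/L


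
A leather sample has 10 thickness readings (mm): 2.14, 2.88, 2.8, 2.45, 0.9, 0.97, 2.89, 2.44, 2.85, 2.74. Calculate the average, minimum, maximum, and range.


Average = 2.31 mm
Min = 0.9 mm
Max = 2.89 mm
Range = 1.99 mm

Sum = 23.06
Average = 23.06 / 10 = 2.31 mm
Minimum = 0.9 mm
Maximum = 2.89 mm
Range = 2.89 - 0.9 = 1.99 mm


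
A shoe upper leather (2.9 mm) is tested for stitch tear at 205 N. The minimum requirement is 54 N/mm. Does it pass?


STS = 205 / 2.9 = 70.7 N/mm
Minimum required: 54 N/mm
Passes: Yes


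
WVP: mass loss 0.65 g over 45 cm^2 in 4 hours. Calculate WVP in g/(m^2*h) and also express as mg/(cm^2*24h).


WVP = 36.11 g/(m^2*h)
Daily rate = 86.67 mg/(cm^2*24h)


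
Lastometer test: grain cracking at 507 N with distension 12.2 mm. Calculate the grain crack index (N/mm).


Grain crack index = force / distension
Index = 507 / 12.2 = 41.6 N/mm


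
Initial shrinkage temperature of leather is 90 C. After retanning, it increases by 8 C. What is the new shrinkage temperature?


New Ts = 90 + 8 = 98 C


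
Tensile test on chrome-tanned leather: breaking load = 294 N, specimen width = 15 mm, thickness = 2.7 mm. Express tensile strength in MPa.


Cross-section = 15 x 2.7 = 40.5 mm^2
TS = 294 / 40.5 = 7.26 MPa
(1 N/mm^2 = 1 MPa)


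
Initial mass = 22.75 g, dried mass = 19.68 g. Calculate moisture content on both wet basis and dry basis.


Wet basis = 13.5%
Dry basis = 15.6%

Moisture lost = 22.75 - 19.68 = 3.07 g
Wet basis MC = 3.07 / 22.75 x 100 = 13.5%
Dry basis MC = 3.07 / 19.68 x 100 = 15.6%


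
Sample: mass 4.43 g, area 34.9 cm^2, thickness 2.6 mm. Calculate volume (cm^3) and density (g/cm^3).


Thickness in cm = 2.6 / 10 = 0.26 cm
Volume = 34.9 x 0.26 = 9.074 cm^3
Density = 4.43 / 9.074 = 0.488 g/cm^3


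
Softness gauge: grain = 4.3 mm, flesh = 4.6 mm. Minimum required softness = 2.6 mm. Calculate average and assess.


Average softness = 4.45 mm
Meets requirement: Yes

Average = (4.3 + 4.6) / 2 = 4.45 mm
Minimum = 2.6 mm
Meets requirement: Yes


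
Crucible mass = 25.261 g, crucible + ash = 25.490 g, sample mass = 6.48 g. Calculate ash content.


Ash mass = 25.490 - 25.261 = 0.229 g
Ash% = 0.229 / 6.48 x 100 = 3.53%


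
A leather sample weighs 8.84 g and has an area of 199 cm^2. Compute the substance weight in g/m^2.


444.2 g/m^2

Substance weight = mass / area x 10000
SW = 8.84 / 199 x 10000
SW = 444.2 g/m^2


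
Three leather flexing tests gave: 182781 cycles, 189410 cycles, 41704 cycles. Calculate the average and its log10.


Average = 137965 cycles
log10 = 5.14

Average = (182781 + 189410 + 41704) / 3 = 137965 cycles
log10(137965) = 5.14


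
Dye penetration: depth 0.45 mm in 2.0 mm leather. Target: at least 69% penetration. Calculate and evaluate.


Penetration = 22.5%
Meets target: No

Penetration = 0.45 / 2.0 x 100 = 22.5%
Target: 69%
Meets target: No


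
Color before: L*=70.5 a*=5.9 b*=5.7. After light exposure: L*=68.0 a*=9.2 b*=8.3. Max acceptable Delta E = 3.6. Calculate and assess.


Delta E = 4.89
Passes: No


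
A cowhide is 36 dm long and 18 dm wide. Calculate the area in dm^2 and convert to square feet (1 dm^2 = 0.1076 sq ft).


648 dm^2
69.72 sq ft


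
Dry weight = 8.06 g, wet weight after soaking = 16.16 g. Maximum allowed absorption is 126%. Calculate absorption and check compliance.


Absorption = 100.5%
Compliant: Yes

WA = (16.16 - 8.06) / 8.06 x 100 = 100.5%
Maximum allowed: 126%
Compliant: Yes


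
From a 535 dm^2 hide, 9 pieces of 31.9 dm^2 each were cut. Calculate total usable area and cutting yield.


Total usable = 9 x 31.9 = 287.1 dm^2
Yield = 287.1 / 535 x 100 = 53.7%


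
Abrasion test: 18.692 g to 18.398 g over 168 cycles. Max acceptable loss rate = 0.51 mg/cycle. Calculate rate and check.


Loss = 18.692 - 18.398 = 0.294 g
Rate = 0.294 g / 168 cycles x 1000 = 1.750 mg/cycle
Max = 0.51 mg/cycle
Passes: No


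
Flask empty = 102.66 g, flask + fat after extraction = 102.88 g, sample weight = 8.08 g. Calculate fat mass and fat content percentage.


Fat mass = 102.88 - 102.66 = 0.22 g
Fat% = 0.22 / 8.08 x 100 = 2.7%


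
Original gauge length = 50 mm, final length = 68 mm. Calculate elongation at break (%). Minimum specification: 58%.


Elongation = 36.0%
Meets spec: No


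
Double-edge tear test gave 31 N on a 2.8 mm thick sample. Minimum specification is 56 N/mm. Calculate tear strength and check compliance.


Tear strength = 11.1 N/mm
Compliant: No


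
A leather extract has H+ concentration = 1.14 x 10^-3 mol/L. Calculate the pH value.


pH = -log10[H+]
pH = -log10(1.14 x 10^-3) = 2.94


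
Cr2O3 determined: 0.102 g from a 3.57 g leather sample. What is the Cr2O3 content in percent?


2.86%

Cr2O3% = 0.102 / 3.57 x 100
Cr2O3% = 2.86%


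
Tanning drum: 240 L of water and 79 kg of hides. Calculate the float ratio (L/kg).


3.0


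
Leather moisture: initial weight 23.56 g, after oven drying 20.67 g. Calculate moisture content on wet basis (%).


Moisture = 23.56 - 20.67 = 2.89 g
MC = 2.89 / 23.56 x 100 = 12.3%


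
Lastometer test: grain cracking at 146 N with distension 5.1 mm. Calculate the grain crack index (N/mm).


28.6 N/mm

Grain crack index = force / distension
Index = 146 / 5.1 = 28.6 N/mm


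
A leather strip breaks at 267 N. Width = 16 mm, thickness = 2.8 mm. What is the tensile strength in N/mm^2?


Cross-sectional area = 16 x 2.8 = 44.8 mm^2
Tensile strength = 267 / 44.8 = 5.96 N/mm^2


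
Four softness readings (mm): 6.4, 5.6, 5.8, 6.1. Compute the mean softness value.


Sum = 6.4 + 5.6 + 5.8 + 6.1
Mean = 23.9 / 4 = 5.98 mm


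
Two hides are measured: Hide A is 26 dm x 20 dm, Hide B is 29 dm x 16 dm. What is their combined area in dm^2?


Hide A area = 26 x 20 = 520 dm^2
Hide B area = 29 x 16 = 464 dm^2
Total = 520 + 464 = 984 dm^2


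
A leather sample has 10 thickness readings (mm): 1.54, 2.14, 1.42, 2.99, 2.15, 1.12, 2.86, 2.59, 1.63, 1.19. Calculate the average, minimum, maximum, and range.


Sum = 19.63
Average = 19.63 / 10 = 1.96 mm
Minimum = 1.12 mm
Maximum = 2.99 mm
Range = 2.99 - 1.12 = 1.87 mm


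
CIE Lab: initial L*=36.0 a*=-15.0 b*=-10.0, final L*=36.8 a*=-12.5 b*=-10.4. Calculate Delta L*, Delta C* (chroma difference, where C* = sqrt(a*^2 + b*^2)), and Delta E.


Delta L* = 0.8
Delta C* = -1.77
Delta E = 2.66

Delta L* = 36.8 - 36.0 = 0.8
C1* = sqrt((-15.0)^2 + (-10.0)^2) = 18.028
C2* = sqrt((-12.5)^2 + (-10.4)^2) = 16.261
Delta C* = 16.261 - 18.028 = -1.77
Delta E = sqrt((0.8)^2 + (2.5)^2 + (-0.4)^2) = 2.66


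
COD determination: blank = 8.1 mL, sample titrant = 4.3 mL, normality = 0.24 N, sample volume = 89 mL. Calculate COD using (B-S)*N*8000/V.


82.0 mg/L

COD = (8.1 - 4.3) x 0.24 x 8000 / 89
COD = 3.8 x 0.24 x 8000 / 89
COD = 82.0 mg/L


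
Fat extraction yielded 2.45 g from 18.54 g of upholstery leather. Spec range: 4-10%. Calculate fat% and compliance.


Fat% = 2.45 / 18.54 x 100 = 13.2%
Spec range: 4-10%
Compliant: No


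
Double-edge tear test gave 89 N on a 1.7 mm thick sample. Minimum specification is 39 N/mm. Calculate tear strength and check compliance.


Tear strength = 89 / 1.7 = 52.4 N/mm
Required minimum = 39 N/mm
Compliant: Yes


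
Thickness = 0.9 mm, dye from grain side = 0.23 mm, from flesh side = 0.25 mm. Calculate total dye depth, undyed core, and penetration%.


Total dyed = 0.48 mm
Undyed core = 0.42 mm
Penetration = 53.3%

Total dyed = 0.23 + 0.25 = 0.48 mm
Undyed core = 0.9 - 0.48 = 0.42 mm
Penetration = 0.48 / 0.9 x 100 = 53.3%


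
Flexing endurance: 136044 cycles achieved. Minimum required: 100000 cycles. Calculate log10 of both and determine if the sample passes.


log10(136044) = 5.13
log10(100000) = 5.00
Passes: Yes


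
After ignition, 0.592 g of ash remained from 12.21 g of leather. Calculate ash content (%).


4.85%

Ash% = 0.592 / 12.21 x 100
Ash% = 4.85%


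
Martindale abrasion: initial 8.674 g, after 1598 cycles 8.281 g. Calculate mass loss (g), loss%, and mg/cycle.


Mass loss = 0.393 g
Loss = 4.53%
Rate = 0.246 mg/cycle

Loss = 8.674 - 8.281 = 0.393 g
Loss% = 0.393 / 8.674 x 100 = 4.53%
Rate = 0.393 / 1598 x 1000 = 0.246 mg/cycle


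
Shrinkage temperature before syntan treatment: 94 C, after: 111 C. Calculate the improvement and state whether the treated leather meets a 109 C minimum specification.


Improvement = 111 - 94 = 17 C
Spec check: 111 C >= 109 C? Yes


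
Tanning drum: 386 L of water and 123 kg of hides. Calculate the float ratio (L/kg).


3.1

Float ratio = water / hide weight
Ratio = 386 / 123 = 3.1


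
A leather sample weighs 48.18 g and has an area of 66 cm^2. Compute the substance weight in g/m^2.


7300.0 g/m^2

Substance weight = mass / area x 10000
SW = 48.18 / 66 x 10000
SW = 7300.0 g/m^2


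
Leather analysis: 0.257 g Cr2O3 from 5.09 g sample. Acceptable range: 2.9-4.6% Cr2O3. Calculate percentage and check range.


Cr2O3 = 5.05%
Within range: No

Cr2O3% = 0.257 / 5.09 x 100 = 5.05%
Acceptable range: 2.9 to 4.6%
Within range: No


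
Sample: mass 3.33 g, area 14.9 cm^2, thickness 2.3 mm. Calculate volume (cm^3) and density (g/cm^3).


Volume = 3.427 cm^3
Density = 0.972 g/cm^3

Thickness in cm = 2.3 / 10 = 0.23 cm
Volume = 14.9 x 0.23 = 3.427 cm^3
Density = 3.33 / 3.427 = 0.972 g/cm^3


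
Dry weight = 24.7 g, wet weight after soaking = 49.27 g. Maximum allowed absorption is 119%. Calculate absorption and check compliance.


Absorption = 99.5%
Compliant: Yes

WA = (49.27 - 24.7) / 24.7 x 100 = 99.5%
Maximum allowed: 119%
Compliant: Yes


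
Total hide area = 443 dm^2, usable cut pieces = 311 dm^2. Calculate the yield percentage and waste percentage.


Yield = 70.2%
Waste = 29.8%


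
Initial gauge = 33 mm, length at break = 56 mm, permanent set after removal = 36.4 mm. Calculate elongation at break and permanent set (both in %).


Elongation at break = 69.7%
Permanent set = 10.3%

Elongation at break = (56 - 33) / 33 x 100 = 69.7%
Permanent set = (36.4 - 33) / 33 x 100 = 10.3%


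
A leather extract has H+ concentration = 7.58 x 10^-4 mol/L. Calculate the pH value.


pH = 3.12


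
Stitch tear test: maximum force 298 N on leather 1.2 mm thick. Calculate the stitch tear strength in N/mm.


Stitch tear strength = force / thickness
STS = 298 / 1.2 = 248.3 N/mm


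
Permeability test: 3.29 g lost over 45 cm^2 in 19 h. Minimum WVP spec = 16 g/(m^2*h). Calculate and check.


WVP = 3.29 / (45 x 19) x 10000 = 38.48 g/(m^2*h)
Minimum: 16 g/(m^2*h)
Meets spec: Yes


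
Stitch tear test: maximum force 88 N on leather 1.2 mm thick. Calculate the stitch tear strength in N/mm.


73.3 N/mm

Stitch tear strength = force / thickness
STS = 88 / 1.2 = 73.3 N/mm


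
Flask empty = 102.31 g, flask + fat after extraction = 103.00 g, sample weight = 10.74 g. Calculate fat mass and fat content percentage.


Fat mass = 103.00 - 102.31 = 0.69 g
Fat% = 0.69 / 10.74 x 100 = 6.4%


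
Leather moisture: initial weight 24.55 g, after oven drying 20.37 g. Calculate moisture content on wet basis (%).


Moisture = 24.55 - 20.37 = 4.18 g
MC = 4.18 / 24.55 x 100 = 17.0%


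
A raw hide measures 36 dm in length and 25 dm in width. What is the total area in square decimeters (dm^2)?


900 dm^2

Area = length x width
Area = 36 x 25 = 900 dm^2


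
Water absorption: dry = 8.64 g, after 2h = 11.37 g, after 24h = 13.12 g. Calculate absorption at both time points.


2h absorption = 31.6%
24h absorption = 51.9%

WA (2h) = (11.37 - 8.64) / 8.64 x 100 = 31.6%
WA (24h) = (13.12 - 8.64) / 8.64 x 100 = 51.9%


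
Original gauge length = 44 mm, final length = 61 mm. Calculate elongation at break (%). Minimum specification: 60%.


Elongation = 38.6%
Meets spec: No


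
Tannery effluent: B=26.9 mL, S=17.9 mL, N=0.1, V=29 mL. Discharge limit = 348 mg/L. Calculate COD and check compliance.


COD = (26.9 - 17.9) x 0.1 x 8000 / 29 = 248.3 mg/L
Limit: 348 mg/L
Compliant: Yes


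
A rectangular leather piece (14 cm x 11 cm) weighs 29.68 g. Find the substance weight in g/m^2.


Area = 14 x 11 = 154 cm^2
SW = 29.68 / 154 x 10000 = 1927.3 g/m^2


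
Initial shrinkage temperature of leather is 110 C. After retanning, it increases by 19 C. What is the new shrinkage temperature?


129 C


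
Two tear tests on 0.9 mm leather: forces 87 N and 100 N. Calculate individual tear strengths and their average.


Tear 1 = 87 / 0.9 = 96.7 N/mm
Tear 2 = 100 / 0.9 = 111.1 N/mm
Average = (96.7 + 111.1) / 2 = 103.9 N/mm


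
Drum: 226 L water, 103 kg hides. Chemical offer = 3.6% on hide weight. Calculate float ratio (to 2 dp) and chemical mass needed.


Float ratio = 226 / 103 = 2.19
Chemical = 103 x 3.6 / 100 = 3.708 kg


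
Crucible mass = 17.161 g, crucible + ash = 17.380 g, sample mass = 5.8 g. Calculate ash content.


Ash mass = 17.380 - 17.161 = 0.219 g
Ash% = 0.219 / 5.8 x 100 = 3.78%


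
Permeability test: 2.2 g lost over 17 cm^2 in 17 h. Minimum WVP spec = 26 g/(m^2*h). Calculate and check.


WVP = 2.2 / (17 x 17) x 10000 = 76.12 g/(m^2*h)
Minimum: 26 g/(m^2*h)
Meets spec: Yes


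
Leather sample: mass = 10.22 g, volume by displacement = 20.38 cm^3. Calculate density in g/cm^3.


Density = mass / volume
Density = 10.22 / 20.38 = 0.501 g/cm^3


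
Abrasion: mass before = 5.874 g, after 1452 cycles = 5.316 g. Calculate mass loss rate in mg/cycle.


Mass loss = 5.874 - 5.316 = 0.558 g
Rate = 0.558 / 1452 x 1000 = 0.384 mg/cycle


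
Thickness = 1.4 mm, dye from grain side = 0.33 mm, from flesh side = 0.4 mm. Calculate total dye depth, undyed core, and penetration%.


Total dyed = 0.33 + 0.4 = 0.73 mm
Undyed core = 1.4 - 0.73 = 0.67 mm
Penetration = 0.73 / 1.4 x 100 = 52.1%


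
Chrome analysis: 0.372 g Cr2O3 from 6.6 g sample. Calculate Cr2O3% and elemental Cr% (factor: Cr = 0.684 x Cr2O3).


Cr2O3% = 0.372 / 6.6 x 100 = 5.64%
Cr% = 5.64 x 0.684 = 3.86%


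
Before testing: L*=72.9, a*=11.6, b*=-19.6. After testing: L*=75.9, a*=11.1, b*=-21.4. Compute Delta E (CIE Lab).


Delta E = 3.53

dL = 75.9 - 72.9 = 3.0
da = 11.1 - 11.6 = -0.5
db = -21.4 - (-19.6) = -1.8
dE = sqrt((3.0)^2 + (-0.5)^2 + (-1.8)^2) = 3.53


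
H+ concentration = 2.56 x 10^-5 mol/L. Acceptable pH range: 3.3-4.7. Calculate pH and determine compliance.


pH = -log10(2.56 x 10^-5) = 4.59
Range: 3.3 to 4.7
Compliant: Yes


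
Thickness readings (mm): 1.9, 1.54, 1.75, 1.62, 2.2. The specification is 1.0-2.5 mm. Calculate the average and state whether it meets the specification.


Sum = 9.01
Average = 9.01 / 5 = 1.80 mm
Specification range: 1.0 to 2.5 mm
Within spec: Yes


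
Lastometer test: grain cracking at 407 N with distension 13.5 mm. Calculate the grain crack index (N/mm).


30.1 N/mm

Grain crack index = force / distension
Index = 407 / 13.5 = 30.1 N/mm


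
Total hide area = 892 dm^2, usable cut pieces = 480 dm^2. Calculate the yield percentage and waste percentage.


Yield = 480 / 892 x 100 = 53.8%
Waste = 892 - 480 = 412 dm^2
Waste% = 100 - 53.8 = 46.2%


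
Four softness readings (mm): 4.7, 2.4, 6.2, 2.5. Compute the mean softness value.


3.95 mm

Sum = 4.7 + 2.4 + 6.2 + 2.5
Mean = 15.8 / 4 = 3.95 mm


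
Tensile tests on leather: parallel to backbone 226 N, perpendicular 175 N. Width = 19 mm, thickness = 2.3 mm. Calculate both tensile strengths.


Area = 19 x 2.3 = 43.7 mm^2
TS (parallel) = 226 / 43.7 = 5.17 N/mm^2
TS (perpendicular) = 175 / 43.7 = 4.00 N/mm^2


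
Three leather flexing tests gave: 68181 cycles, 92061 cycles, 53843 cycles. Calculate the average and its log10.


Average = (68181 + 92061 + 53843) / 3 = 71362 cycles
log10(71362) = 4.85


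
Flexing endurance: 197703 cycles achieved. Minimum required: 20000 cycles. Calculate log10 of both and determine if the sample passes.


log10(197703) = 5.30
log10(20000) = 4.30
Passes: Yes


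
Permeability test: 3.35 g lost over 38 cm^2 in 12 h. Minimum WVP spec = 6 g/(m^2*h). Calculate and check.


WVP = 3.35 / (38 x 12) x 10000 = 73.46 g/(m^2*h)
Minimum: 6 g/(m^2*h)
Meets spec: Yes


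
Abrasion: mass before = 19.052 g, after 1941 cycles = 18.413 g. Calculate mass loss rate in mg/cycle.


0.329 mg/cycle


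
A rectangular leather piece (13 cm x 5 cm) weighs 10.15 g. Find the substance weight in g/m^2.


1561.5 g/m^2


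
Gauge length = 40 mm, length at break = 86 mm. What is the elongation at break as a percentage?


115.0%


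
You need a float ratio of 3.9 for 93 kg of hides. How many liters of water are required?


362.7 L

Water = hide weight x target ratio
Water = 93 x 3.9 = 362.7 L


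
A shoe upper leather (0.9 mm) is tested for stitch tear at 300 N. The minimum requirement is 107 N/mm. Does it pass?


STS = 300 / 0.9 = 333.3 N/mm
Minimum required: 107 N/mm
Passes: Yes


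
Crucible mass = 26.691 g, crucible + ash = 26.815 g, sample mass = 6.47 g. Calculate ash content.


Ash mass = 26.815 - 26.691 = 0.124 g
Ash% = 0.124 / 6.47 x 100 = 1.92%


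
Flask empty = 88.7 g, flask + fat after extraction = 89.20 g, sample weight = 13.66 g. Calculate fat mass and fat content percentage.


Fat mass = 0.50 g
Fat content = 3.7%

Fat mass = 89.20 - 88.7 = 0.50 g
Fat% = 0.50 / 13.66 x 100 = 3.7%


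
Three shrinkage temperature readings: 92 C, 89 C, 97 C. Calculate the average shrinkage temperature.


Average = (92 + 89 + 97) / 3
Average = 278 / 3 = 92.7 C


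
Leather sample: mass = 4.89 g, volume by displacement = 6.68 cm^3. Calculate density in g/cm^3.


0.732 g/cm^3

Density = mass / volume
Density = 4.89 / 6.68 = 0.732 g/cm^3


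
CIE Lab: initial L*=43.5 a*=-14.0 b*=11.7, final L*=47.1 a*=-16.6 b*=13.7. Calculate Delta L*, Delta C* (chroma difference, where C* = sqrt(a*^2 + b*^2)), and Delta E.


Delta L* = 47.1 - 43.5 = 3.6
C1* = sqrt((-14.0)^2 + (11.7)^2) = 18.245
C2* = sqrt((-16.6)^2 + (13.7)^2) = 21.523
Delta C* = 21.523 - 18.245 = 3.28
Delta E = sqrt((3.6)^2 + (-2.6)^2 + (2.0)^2) = 4.87


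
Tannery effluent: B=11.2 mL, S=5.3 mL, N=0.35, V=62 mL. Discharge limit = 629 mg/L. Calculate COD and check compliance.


COD = (11.2 - 5.3) x 0.35 x 8000 / 62 = 266.5 mg/L
Limit: 629 mg/L
Compliant: Yes


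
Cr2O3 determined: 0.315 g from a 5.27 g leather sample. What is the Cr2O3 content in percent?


5.98%

Cr2O3% = 0.315 / 5.27 x 100
Cr2O3% = 5.98%


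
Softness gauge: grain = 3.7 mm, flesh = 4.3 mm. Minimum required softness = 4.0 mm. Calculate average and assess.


Average softness = 4.00 mm
Meets requirement: Yes


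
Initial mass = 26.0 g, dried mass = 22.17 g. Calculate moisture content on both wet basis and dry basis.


Wet basis = 14.7%
Dry basis = 17.3%

Moisture lost = 26.0 - 22.17 = 3.83 g
Wet basis MC = 3.83 / 26.0 x 100 = 14.7%
Dry basis MC = 3.83 / 22.17 x 100 = 17.3%


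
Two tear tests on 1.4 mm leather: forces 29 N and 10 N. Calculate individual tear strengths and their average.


Tear 1 = 29 / 1.4 = 20.7 N/mm
Tear 2 = 10 / 1.4 = 7.1 N/mm
Average = (20.7 + 7.1) / 2 = 13.9 N/mm


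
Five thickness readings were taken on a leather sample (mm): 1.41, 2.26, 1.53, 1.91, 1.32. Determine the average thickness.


1.69 mm


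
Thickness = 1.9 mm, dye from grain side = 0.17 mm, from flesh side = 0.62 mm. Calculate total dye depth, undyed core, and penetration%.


Total dyed = 0.79 mm
Undyed core = 1.11 mm
Penetration = 41.6%


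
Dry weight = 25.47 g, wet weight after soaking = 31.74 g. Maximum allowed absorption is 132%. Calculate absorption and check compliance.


Absorption = 24.6%
Compliant: Yes

WA = (31.74 - 25.47) / 25.47 x 100 = 24.6%
Maximum allowed: 132%
Compliant: Yes


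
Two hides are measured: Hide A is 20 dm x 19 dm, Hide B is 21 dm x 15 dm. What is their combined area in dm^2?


695 dm^2

Hide A area = 20 x 19 = 380 dm^2
Hide B area = 21 x 15 = 315 dm^2
Total = 380 + 315 = 695 dm^2


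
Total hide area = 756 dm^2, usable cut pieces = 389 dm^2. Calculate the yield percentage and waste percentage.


Yield = 51.5%
Waste = 48.5%


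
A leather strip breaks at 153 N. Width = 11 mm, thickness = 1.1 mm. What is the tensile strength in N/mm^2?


12.64 N/mm^2

Cross-sectional area = 11 x 1.1 = 12.1 mm^2
Tensile strength = 153 / 12.1 = 12.64 N/mm^2


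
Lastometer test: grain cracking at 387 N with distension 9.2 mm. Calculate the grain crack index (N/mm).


Grain crack index = force / distension
Index = 387 / 9.2 = 42.1 N/mm


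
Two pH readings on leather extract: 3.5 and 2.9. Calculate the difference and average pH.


Difference = |3.5 - 2.9| = 0.6
Average = (3.5 + 2.9) / 2 = 3.20


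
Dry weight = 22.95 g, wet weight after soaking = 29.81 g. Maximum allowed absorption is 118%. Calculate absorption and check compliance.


Absorption = 29.9%
Compliant: Yes

WA = (29.81 - 22.95) / 22.95 x 100 = 29.9%
Maximum allowed: 118%
Compliant: Yes


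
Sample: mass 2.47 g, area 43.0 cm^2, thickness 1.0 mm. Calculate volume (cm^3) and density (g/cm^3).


Volume = 4.300 cm^3
Density = 0.574 g/cm^3

Thickness in cm = 1.0 / 10 = 0.10 cm
Volume = 43.0 x 0.10 = 4.300 cm^3
Density = 2.47 / 4.300 = 0.574 g/cm^3


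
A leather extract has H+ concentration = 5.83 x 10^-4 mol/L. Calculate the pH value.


pH = -log10[H+]
pH = -log10(5.83 x 10^-4) = 3.23


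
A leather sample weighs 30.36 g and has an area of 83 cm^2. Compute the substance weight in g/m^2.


Substance weight = mass / area x 10000
SW = 30.36 / 83 x 10000
SW = 3657.8 g/m^2


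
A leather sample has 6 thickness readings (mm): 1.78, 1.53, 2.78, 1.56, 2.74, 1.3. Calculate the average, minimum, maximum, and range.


Average = 1.95 mm
Min = 1.3 mm
Max = 2.78 mm
Range = 1.48 mm

Sum = 11.69
Average = 11.69 / 6 = 1.95 mm
Minimum = 1.3 mm
Maximum = 2.78 mm
Range = 2.78 - 1.3 = 1.48 mm


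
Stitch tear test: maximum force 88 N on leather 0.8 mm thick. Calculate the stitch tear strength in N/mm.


Stitch tear strength = force / thickness
STS = 88 / 0.8 = 110.0 N/mm


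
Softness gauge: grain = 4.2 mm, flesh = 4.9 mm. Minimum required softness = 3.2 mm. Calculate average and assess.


Average = (4.2 + 4.9) / 2 = 4.55 mm
Minimum = 3.2 mm
Meets requirement: Yes


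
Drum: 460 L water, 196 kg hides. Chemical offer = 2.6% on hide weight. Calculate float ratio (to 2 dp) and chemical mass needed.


Float ratio = 460 / 196 = 2.35
Chemical = 196 x 2.6 / 100 = 5.096 kg


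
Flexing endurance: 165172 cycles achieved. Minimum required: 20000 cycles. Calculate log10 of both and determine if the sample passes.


log10(165172) = 5.22
log10(20000) = 4.30
Passes: Yes


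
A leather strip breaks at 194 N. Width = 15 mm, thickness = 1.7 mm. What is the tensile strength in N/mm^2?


7.61 N/mm^2

Cross-sectional area = 15 x 1.7 = 25.5 mm^2
Tensile strength = 194 / 25.5 = 7.61 N/mm^2


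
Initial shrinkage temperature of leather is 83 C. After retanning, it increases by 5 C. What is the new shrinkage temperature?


88 C


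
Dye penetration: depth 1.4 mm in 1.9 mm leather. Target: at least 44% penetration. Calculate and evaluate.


Penetration = 73.7%
Meets target: Yes


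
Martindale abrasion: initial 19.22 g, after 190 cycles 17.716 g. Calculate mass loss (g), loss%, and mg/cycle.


Mass loss = 1.504 g
Loss = 7.83%
Rate = 7.916 mg/cycle


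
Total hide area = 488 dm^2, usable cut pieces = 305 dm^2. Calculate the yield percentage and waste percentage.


Yield = 62.5%
Waste = 37.5%

Yield = 305 / 488 x 100 = 62.5%
Waste = 488 - 305 = 183 dm^2
Waste% = 100 - 62.5 = 37.5%


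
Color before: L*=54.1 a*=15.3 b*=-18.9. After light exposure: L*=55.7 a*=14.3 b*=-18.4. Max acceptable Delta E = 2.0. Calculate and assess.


dL = 1.6, da = -1.0, db = 0.5
dE = sqrt((1.6)^2 + (-1.0)^2 + (0.5)^2) = 1.95
Max = 2.0
Passes: Yes


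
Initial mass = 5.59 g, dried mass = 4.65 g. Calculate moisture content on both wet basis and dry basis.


Moisture lost = 5.59 - 4.65 = 0.94 g
Wet basis MC = 0.94 / 5.59 x 100 = 16.8%
Dry basis MC = 0.94 / 4.65 x 100 = 20.2%


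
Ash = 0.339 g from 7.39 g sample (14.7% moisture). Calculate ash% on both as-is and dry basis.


As-is ash = 4.59%
Dry-basis ash = 5.38%


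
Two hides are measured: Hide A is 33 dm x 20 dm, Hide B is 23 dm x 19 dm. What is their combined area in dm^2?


1097 dm^2

Hide A area = 33 x 20 = 660 dm^2
Hide B area = 23 x 19 = 437 dm^2
Total = 660 + 437 = 1097 dm^2


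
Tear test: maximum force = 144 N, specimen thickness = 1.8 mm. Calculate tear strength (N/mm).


Tear strength = force / thickness
Tear = 144 / 1.8 = 80.0 N/mm


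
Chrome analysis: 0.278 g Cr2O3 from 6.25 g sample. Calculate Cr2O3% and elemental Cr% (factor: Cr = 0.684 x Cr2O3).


Cr2O3% = 0.278 / 6.25 x 100 = 4.45%
Cr% = 4.45 x 0.684 = 3.04%


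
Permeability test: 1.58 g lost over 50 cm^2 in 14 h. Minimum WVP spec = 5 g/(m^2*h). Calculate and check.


WVP = 1.58 / (50 x 14) x 10000 = 22.57 g/(m^2*h)
Minimum: 5 g/(m^2*h)
Meets spec: Yes


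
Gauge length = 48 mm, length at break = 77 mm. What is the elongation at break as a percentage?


60.4%

Extension = 77 - 48 = 29 mm
Elongation = 29 / 48 x 100 = 60.4%


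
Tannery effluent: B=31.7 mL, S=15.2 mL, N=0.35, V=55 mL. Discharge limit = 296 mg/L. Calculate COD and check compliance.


COD = 840.0 mg/L
Compliant: No

COD = (31.7 - 15.2) x 0.35 x 8000 / 55 = 840.0 mg/L
Limit: 296 mg/L
Compliant: No


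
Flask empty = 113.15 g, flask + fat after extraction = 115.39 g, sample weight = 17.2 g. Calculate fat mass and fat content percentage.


Fat mass = 115.39 - 113.15 = 2.24 g
Fat% = 2.24 / 17.2 x 100 = 13.0%


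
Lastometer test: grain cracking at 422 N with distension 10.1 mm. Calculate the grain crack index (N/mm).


41.8 N/mm

Grain crack index = force / distension
Index = 422 / 10.1 = 41.8 N/mm


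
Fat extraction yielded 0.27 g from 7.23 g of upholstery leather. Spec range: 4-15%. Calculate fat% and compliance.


Fat content = 3.7%
Compliant: No

Fat% = 0.27 / 7.23 x 100 = 3.7%
Spec range: 4-15%
Compliant: No


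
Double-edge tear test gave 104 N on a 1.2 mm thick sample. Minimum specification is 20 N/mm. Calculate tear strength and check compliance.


Tear strength = 104 / 1.2 = 86.7 N/mm
Required minimum = 20 N/mm
Compliant: Yes


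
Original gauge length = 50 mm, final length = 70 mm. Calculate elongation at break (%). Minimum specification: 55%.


Elongation = 40.0%
Meets spec: No

Extension = 70 - 50 = 20 mm
Elongation = 20 / 50 x 100 = 40.0%
Minimum required: 55%
Meets specification: No


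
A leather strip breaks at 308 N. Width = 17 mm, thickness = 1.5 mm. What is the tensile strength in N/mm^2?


Cross-sectional area = 17 x 1.5 = 25.5 mm^2
Tensile strength = 308 / 25.5 = 12.08 N/mm^2


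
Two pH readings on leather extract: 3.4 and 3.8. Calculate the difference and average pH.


Difference = 0.4
Average pH = 3.60

Difference = |3.4 - 3.8| = 0.4
Average = (3.4 + 3.8) / 2 = 3.60


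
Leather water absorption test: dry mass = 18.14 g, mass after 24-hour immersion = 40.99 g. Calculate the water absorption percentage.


Water absorbed = 40.99 - 18.14 = 22.85 g
WA% = 22.85 / 18.14 x 100 = 126.0%


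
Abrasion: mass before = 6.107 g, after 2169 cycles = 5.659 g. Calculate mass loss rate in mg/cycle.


Mass loss = 6.107 - 5.659 = 0.448 g
Rate = 0.448 / 2169 x 1000 = 0.207 mg/cycle


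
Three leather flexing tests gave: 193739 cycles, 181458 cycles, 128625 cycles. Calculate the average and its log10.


Average = 167941 cycles
log10 = 5.23

Average = (193739 + 181458 + 128625) / 3 = 167941 cycles
log10(167941) = 5.23


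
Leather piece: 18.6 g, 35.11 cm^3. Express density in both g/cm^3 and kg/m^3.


0.530 g/cm^3
530 kg/m^3


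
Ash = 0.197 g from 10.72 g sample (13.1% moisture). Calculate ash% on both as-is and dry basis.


As-is ash = 1.84%
Dry-basis ash = 2.11%

As-is ash% = 0.197 / 10.72 x 100 = 1.84%
Dry mass = 10.72 x (100 - 13.1) / 100 = 9.31568 g
Dry-basis ash% = 0.197 / 9.31568 x 100 = 2.11%


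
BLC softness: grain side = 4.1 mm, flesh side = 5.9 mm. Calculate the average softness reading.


5.00 mm


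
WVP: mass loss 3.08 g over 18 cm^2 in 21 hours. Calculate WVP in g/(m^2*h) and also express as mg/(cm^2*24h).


WVP = 3.08 / (18 x 21) x 10000 = 81.48 g/(m^2*h)
Mass loss in mg = 3.08 x 1000 = 3080 mg
Per cm^2 per 24h in mg: 3080 x 24 / (18 x 21) = 73920 / 378 = 195.56 mg/(cm^2*24h)


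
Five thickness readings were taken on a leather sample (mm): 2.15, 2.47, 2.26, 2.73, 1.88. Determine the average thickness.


Sum = 2.15 + 2.47 + 2.26 + 2.73 + 1.88 = 11.49
Average = 11.49 / 5 = 2.30 mm


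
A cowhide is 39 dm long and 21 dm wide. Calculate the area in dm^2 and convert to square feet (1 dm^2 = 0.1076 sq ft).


Area = 39 x 21 = 819 dm^2
Conversion: 819 x 0.1076 = 88.12 sq ft


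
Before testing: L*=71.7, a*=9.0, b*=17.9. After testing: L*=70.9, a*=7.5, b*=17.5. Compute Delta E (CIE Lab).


dL = 70.9 - 71.7 = -0.8
da = 7.5 - 9.0 = -1.5
db = 17.5 - 17.9 = -0.4
dE = sqrt((-0.8)^2 + (-1.5)^2 + (-0.4)^2) = 1.75


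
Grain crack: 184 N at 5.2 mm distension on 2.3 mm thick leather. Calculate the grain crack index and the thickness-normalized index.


Crack index = 184 / 5.2 = 35.4 N/mm
Normalized = 35.4 / 2.3 = 15.4 N/mm per mm


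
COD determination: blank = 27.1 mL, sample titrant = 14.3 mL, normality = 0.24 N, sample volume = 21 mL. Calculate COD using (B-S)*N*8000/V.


1170.3 mg/L

COD = (27.1 - 14.3) x 0.24 x 8000 / 21
COD = 12.8 x 0.24 x 8000 / 21
COD = 1170.3 mg/L


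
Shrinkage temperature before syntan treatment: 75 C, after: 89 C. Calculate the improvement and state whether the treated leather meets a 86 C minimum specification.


Improvement = 89 - 75 = 14 C
Spec check: 89 C >= 86 C? Yes


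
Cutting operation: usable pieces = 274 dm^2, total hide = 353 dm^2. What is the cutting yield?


77.6%


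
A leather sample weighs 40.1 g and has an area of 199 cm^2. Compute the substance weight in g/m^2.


Substance weight = mass / area x 10000
SW = 40.1 / 199 x 10000
SW = 2015.1 g/m^2


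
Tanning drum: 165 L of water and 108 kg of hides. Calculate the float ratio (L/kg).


1.5

Float ratio = water / hide weight
Ratio = 165 / 108 = 1.5


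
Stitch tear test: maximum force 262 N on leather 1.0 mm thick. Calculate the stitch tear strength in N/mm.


Stitch tear strength = force / thickness
STS = 262 / 1.0 = 262.0 N/mm


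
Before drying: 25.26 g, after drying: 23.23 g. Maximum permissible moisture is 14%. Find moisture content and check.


Moisture content = 8.0%
Acceptable: Yes


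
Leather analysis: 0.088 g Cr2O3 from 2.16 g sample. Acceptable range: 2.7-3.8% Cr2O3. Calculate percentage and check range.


Cr2O3% = 0.088 / 2.16 x 100 = 4.07%
Acceptable range: 2.7 to 3.8%
Within range: No


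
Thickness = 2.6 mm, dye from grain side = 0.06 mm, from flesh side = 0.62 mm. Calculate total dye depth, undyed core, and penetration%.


Total dyed = 0.68 mm
Undyed core = 1.92 mm
Penetration = 26.2%

Total dyed = 0.06 + 0.62 = 0.68 mm
Undyed core = 2.6 - 0.68 = 1.92 mm
Penetration = 0.68 / 2.6 x 100 = 26.2%


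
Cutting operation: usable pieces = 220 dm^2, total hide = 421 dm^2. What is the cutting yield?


52.3%

Yield = usable / total x 100
Yield = 220 / 421 x 100 = 52.3%


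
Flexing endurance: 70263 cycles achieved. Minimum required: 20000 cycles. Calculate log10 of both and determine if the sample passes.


log10(70263) = 4.85
log10(20000) = 4.30
Passes: Yes


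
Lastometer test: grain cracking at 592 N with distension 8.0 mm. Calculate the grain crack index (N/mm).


74.0 N/mm


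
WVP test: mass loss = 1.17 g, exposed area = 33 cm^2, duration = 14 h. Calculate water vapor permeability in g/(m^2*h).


WVP = mass_loss / (area x time) x 10000
WVP = 1.17 / (33 x 14) x 10000
WVP = 1.17 / 462 x 10000 = 25.32 g/(m^2*h)


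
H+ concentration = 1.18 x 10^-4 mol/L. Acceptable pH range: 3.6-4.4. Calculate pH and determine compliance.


pH = 3.93
Compliant: Yes

pH = -log10(1.18 x 10^-4) = 3.93
Range: 3.6 to 4.4
Compliant: Yes


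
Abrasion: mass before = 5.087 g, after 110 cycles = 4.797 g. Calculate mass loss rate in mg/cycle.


2.636 mg/cycle

Mass loss = 5.087 - 4.797 = 0.290 g
Rate = 0.290 / 110 x 1000 = 2.636 mg/cycle


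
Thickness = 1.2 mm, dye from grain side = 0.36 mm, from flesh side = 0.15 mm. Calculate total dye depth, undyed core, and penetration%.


Total dyed = 0.36 + 0.15 = 0.51 mm
Undyed core = 1.2 - 0.51 = 0.69 mm
Penetration = 0.51 / 1.2 x 100 = 42.5%


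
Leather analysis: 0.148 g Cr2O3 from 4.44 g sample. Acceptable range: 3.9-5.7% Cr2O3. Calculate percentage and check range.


Cr2O3 = 3.33%
Within range: No


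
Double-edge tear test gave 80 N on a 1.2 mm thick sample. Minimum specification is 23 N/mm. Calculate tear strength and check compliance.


Tear strength = 80 / 1.2 = 66.7 N/mm
Required minimum = 23 N/mm
Compliant: Yes


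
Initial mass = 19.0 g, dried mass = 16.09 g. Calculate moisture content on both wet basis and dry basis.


Moisture lost = 19.0 - 16.09 = 2.91 g
Wet basis MC = 2.91 / 19.0 x 100 = 15.3%
Dry basis MC = 2.91 / 16.09 x 100 = 18.1%


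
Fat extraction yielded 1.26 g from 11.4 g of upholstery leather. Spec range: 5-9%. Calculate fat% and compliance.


Fat% = 1.26 / 11.4 x 100 = 11.1%
Spec range: 5-9%
Compliant: No


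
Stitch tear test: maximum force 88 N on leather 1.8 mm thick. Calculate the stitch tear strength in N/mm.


48.9 N/mm


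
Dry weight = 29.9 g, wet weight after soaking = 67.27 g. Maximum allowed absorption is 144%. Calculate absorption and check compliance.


Absorption = 125.0%
Compliant: Yes

WA = (67.27 - 29.9) / 29.9 x 100 = 125.0%
Maximum allowed: 144%
Compliant: Yes


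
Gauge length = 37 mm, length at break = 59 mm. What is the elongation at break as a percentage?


Extension = 59 - 37 = 22 mm
Elongation = 22 / 37 x 100 = 59.5%


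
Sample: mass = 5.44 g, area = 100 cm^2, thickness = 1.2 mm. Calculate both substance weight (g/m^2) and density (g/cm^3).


SW = 5.44 / 100 x 10000 = 544.0 g/m^2
Volume = 100 x 1.2 / 10 = 12.00 cm^3
Density = 5.44 / 12.00 = 0.453 g/cm^3
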